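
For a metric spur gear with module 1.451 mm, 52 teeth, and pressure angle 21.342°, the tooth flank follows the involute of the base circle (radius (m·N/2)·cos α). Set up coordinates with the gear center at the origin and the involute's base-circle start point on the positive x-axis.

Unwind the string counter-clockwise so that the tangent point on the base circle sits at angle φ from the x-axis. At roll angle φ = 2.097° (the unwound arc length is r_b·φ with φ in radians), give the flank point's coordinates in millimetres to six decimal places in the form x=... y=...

x=35.162455 y=0.000574

pitch radius r_p = m·N/2 = 1.451·52/2 = 37.726000
base radius r_b = r_p·cos α = 37.726000·cos 21.342° = 35.138928
roll angle φ = 2.097° = 0.03659955 rad
x = r_b·(cos φ + φ·sin φ) = 35.138928·(0.99933031 + 0.03659955·0.03659138) = 35.162455
y = r_b·(sin φ − φ·cos φ) = 35.138928·(0.03659138 − 0.03659955·0.99933031) = 0.000574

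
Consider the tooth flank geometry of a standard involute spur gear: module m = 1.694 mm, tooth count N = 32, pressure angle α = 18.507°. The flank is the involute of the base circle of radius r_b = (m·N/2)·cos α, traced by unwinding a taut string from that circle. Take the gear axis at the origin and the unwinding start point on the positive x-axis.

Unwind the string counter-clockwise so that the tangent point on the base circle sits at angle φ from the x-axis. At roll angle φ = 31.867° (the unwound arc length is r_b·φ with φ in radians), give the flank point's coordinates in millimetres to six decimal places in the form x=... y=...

pitch radius r_p = m·N/2 = 1.694·32/2 = 27.104000
base radius r_b = r_p·cos α = 27.104000·cos 18.507° = 25.702313
roll angle φ = 31.867° = 0.55618407 rad
x = r_b·(cos φ + φ·sin φ) = 25.702313·(0.84927591 + 0.55618407·0.52794927) = 29.375505
y = r_b·(sin φ − φ·cos φ) = 25.702313·(0.52794927 − 0.55618407·0.84927591) = 1.428934

x=29.375505 y=1.428934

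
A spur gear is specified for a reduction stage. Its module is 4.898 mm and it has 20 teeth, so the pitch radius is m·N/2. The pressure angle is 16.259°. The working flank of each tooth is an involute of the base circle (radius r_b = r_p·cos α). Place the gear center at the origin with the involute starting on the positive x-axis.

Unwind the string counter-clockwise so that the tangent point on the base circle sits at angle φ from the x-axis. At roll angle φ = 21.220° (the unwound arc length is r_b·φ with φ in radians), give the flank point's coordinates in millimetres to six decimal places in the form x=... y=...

x=50.136184 y=0.785364

pitch radius r_p = m·N/2 = 4.898·20/2 = 48.980000
base radius r_b = r_p·cos α = 48.980000·cos 16.259° = 47.021088
roll angle φ = 21.220° = 0.37035887 rad
x = r_b·(cos φ + φ·sin φ) = 47.021088·(0.93219751 + 0.37035887·0.36194999) = 50.136184
y = r_b·(sin φ − φ·cos φ) = 47.021088·(0.36194999 − 0.37035887·0.93219751) = 0.785364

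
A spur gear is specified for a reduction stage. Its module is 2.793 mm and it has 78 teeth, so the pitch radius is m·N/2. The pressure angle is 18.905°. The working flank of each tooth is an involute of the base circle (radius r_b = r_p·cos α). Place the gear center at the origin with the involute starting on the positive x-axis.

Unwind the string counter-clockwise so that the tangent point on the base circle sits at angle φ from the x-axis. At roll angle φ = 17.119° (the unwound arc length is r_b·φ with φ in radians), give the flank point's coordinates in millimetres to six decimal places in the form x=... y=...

x=107.548764 y=0.908065

pitch radius r_p = m·N/2 = 2.793·78/2 = 108.927000
base radius r_b = r_p·cos α = 108.927000·cos 18.905° = 103.051160
roll angle φ = 17.119° = 0.29878291 rad
x = r_b·(cos φ + φ·sin φ) = 103.051160·(0.95569545 + 0.29878291·0.29435726) = 107.548764
y = r_b·(sin φ − φ·cos φ) = 103.051160·(0.29435726 − 0.29878291·0.95569545) = 0.908065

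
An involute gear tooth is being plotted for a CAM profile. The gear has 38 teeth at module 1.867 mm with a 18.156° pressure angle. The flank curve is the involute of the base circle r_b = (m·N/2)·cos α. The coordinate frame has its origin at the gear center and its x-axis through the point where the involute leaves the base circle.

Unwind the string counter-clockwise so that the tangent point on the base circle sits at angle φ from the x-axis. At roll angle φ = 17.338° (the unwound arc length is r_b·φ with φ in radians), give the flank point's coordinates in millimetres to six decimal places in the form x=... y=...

x=35.214974 y=0.308492

pitch radius r_p = m·N/2 = 1.867·38/2 = 35.473000
base radius r_b = r_p·cos α = 35.473000·cos 18.156° = 33.706857
roll angle φ = 17.338° = 0.30260519 rad
x = r_b·(cos φ + φ·sin φ) = 33.706857·(0.95456336 + 0.30260519·0.29800803) = 35.214974
y = r_b·(sin φ − φ·cos φ) = 33.706857·(0.29800803 − 0.30260519·0.95456336) = 0.308492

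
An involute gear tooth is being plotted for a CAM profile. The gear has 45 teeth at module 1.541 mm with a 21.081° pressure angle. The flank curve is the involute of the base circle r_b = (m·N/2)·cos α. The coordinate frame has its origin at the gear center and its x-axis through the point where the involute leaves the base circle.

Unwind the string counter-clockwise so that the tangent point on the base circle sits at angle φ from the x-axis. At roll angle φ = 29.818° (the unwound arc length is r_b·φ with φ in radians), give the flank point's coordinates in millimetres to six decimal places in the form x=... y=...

pitch radius r_p = m·N/2 = 1.541·45/2 = 34.672500
base radius r_b = r_p·cos α = 34.672500·cos 21.081° = 32.351969
roll angle φ = 29.818° = 0.52042228 rad
x = r_b·(cos φ + φ·sin φ) = 32.351969·(0.86760928 + 0.52042228·0.49724655) = 36.440852
y = r_b·(sin φ − φ·cos φ) = 32.351969·(0.49724655 − 0.52042228·0.86760928) = 1.479241

x=36.440852 y=1.479241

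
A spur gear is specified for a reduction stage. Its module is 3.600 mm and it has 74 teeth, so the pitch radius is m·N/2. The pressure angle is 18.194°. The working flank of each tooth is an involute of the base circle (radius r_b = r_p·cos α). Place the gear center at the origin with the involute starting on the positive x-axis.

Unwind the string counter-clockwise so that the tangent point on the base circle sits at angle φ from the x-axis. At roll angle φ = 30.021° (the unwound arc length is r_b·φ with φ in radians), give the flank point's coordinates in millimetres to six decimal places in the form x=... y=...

pitch radius r_p = m·N/2 = 3.600·74/2 = 133.200000
base radius r_b = r_p·cos α = 133.200000·cos 18.194° = 126.540633
roll angle φ = 30.021° = 0.52396529 rad
x = r_b·(cos φ + φ·sin φ) = 126.540633·(0.86584209 + 0.52396529·0.50031738) = 142.736699
y = r_b·(sin φ − φ·cos φ) = 126.540633·(0.50031738 − 0.52396529·0.86584209) = 5.902637

x=142.736699 y=5.902637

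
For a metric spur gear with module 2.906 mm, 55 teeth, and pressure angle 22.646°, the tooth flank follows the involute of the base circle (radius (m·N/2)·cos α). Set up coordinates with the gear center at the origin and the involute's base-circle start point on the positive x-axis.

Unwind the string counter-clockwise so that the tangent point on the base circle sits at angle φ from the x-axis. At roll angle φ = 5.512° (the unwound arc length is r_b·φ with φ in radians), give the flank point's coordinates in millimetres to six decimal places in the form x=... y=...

pitch radius r_p = m·N/2 = 2.906·55/2 = 79.915000
base radius r_b = r_p·cos α = 79.915000·cos 22.646° = 73.753664
roll angle φ = 5.512° = 0.09620255 rad
x = r_b·(cos φ + φ·sin φ) = 73.753664·(0.99537610 + 0.09620255·0.09605423) = 74.094168
y = r_b·(sin φ − φ·cos φ) = 73.753664·(0.09605423 − 0.09620255·0.99537610) = 0.021869

x=74.094168 y=0.021869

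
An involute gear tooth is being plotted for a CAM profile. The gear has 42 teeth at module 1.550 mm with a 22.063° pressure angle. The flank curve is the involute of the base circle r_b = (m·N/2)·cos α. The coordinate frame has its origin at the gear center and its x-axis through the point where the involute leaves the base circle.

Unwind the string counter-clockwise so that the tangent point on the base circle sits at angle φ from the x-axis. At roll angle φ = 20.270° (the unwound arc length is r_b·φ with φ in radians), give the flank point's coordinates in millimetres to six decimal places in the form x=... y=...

x=31.995549 y=0.439694

pitch radius r_p = m·N/2 = 1.550·42/2 = 32.550000
base radius r_b = r_p·cos α = 32.550000·cos 22.063° = 30.166409
roll angle φ = 20.270° = 0.35377824 rad
x = r_b·(cos φ + φ·sin φ) = 30.166409·(0.93807046 + 0.35377824·0.34644453) = 31.995549
y = r_b·(sin φ − φ·cos φ) = 30.166409·(0.34644453 − 0.35377824·0.93807046) = 0.439694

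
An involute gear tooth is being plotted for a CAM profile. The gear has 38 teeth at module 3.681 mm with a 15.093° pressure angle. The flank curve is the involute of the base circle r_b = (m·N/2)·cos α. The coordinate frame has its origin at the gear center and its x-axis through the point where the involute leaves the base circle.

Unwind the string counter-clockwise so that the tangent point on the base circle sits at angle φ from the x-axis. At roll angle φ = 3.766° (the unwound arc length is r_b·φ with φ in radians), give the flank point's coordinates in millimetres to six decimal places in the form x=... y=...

pitch radius r_p = m·N/2 = 3.681·38/2 = 69.939000
base radius r_b = r_p·cos α = 69.939000·cos 15.093° = 67.526416
roll angle φ = 3.766° = 0.06572910 rad
x = r_b·(cos φ + φ·sin φ) = 67.526416·(0.99784062 + 0.06572910·0.06568178) = 67.672126
y = r_b·(sin φ − φ·cos φ) = 67.526416·(0.06568178 − 0.06572910·0.99784062) = 0.006389

x=67.672126 y=0.006389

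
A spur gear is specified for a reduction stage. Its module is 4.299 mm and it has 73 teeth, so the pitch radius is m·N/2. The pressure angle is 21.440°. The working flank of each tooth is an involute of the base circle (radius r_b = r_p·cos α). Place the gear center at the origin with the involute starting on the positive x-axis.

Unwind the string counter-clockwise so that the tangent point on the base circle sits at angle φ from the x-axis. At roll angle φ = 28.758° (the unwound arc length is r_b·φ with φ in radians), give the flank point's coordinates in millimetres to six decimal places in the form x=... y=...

pitch radius r_p = m·N/2 = 4.299·73/2 = 156.913500
base radius r_b = r_p·cos α = 156.913500·cos 21.440° = 146.055220
roll angle φ = 28.758° = 0.50192179 rad
x = r_b·(cos φ + φ·sin φ) = 146.055220·(0.87665959 + 0.50192179·0.48111118) = 163.310150
y = r_b·(sin φ − φ·cos φ) = 146.055220·(0.48111118 − 0.50192179·0.87665959) = 6.002378

x=163.310150 y=6.002378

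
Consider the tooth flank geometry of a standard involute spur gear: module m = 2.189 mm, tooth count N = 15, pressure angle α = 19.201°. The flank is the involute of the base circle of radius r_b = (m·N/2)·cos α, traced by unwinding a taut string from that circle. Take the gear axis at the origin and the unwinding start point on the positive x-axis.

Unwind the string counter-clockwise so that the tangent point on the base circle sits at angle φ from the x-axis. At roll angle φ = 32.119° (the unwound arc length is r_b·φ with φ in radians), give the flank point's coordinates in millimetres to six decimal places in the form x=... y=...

pitch radius r_p = m·N/2 = 2.189·15/2 = 16.417500
base radius r_b = r_p·cos α = 16.417500·cos 19.201° = 15.504205
roll angle φ = 32.119° = 0.56058230 rad
x = r_b·(cos φ + φ·sin φ) = 15.504205·(0.84694566 + 0.56058230·0.53167947) = 17.752249
y = r_b·(sin φ − φ·cos φ) = 15.504205·(0.53167947 − 0.56058230·0.84694566) = 0.882138

x=17.752249 y=0.882138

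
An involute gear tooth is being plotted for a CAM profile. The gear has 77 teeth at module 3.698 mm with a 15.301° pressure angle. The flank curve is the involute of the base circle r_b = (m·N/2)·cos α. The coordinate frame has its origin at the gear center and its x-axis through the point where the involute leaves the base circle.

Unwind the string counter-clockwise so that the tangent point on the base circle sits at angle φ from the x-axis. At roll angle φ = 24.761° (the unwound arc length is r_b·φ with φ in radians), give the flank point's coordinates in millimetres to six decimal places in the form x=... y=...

x=149.557452 y=3.626071

pitch radius r_p = m·N/2 = 3.698·77/2 = 142.373000
base radius r_b = r_p·cos α = 142.373000·cos 15.301° = 137.326278
roll angle φ = 24.761° = 0.43216098 rad
x = r_b·(cos φ + φ·sin φ) = 137.326278·(0.90806278 + 0.43216098·0.41883408) = 149.557452
y = r_b·(sin φ − φ·cos φ) = 137.326278·(0.41883408 − 0.43216098·0.90806278) = 3.626071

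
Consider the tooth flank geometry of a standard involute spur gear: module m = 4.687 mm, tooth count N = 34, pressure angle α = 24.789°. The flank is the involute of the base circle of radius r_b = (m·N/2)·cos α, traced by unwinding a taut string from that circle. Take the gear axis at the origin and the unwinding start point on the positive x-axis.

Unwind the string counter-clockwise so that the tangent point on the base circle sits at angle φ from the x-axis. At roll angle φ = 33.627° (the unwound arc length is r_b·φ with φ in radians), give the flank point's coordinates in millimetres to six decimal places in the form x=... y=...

x=83.743149 y=4.708724

pitch radius r_p = m·N/2 = 4.687·34/2 = 79.679000
base radius r_b = r_p·cos α = 79.679000·cos 24.789° = 72.337217
roll angle φ = 33.627° = 0.58690187 rad
x = r_b·(cos φ + φ·sin φ) = 72.337217·(0.83266037 + 0.58690187·0.55378399) = 83.743149
y = r_b·(sin φ − φ·cos φ) = 72.337217·(0.55378399 − 0.58690187·0.83266037) = 4.708724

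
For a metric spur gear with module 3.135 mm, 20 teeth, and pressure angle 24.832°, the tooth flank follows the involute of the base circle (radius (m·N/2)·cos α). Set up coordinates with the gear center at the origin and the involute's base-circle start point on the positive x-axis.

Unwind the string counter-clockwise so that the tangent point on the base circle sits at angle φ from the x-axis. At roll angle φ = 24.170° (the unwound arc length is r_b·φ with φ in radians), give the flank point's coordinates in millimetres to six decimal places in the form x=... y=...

x=30.871488 y=0.699355

pitch radius r_p = m·N/2 = 3.135·20/2 = 31.350000
base radius r_b = r_p·cos α = 31.350000·cos 24.832° = 28.451475
roll angle φ = 24.170° = 0.42184608 rad
x = r_b·(cos φ + φ·sin φ) = 28.451475·(0.91233463 + 0.42184608·0.40944539) = 30.871488
y = r_b·(sin φ − φ·cos φ) = 28.451475·(0.40944539 − 0.42184608·0.91233463) = 0.699355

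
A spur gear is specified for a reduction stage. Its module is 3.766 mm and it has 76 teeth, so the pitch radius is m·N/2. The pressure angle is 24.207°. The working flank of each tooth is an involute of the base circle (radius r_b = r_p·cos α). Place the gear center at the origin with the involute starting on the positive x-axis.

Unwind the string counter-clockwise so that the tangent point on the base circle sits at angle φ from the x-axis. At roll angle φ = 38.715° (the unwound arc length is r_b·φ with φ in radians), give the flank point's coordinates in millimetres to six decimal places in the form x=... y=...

x=157.005832 y=12.819786

pitch radius r_p = m·N/2 = 3.766·76/2 = 143.108000
base radius r_b = r_p·cos α = 143.108000·cos 24.207° = 130.524518
roll angle φ = 38.715° = 0.67570422 rad
x = r_b·(cos φ + φ·sin φ) = 130.524518·(0.78026669 + 0.67570422·0.62544695) = 157.005832
y = r_b·(sin φ − φ·cos φ) = 130.524518·(0.62544695 − 0.67570422·0.78026669) = 12.819786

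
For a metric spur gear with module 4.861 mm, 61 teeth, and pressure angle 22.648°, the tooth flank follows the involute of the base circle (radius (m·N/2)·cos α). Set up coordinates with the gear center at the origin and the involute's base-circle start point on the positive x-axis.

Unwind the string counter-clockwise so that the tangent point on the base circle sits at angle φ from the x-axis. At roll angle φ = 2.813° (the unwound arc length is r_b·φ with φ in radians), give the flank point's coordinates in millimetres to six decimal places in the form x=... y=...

x=136.992636 y=0.005396

pitch radius r_p = m·N/2 = 4.861·61/2 = 148.260500
base radius r_b = r_p·cos α = 148.260500·cos 22.648° = 136.827828
roll angle φ = 2.813° = 0.04909611 rad
x = r_b·(cos φ + φ·sin φ) = 136.827828·(0.99879503 + 0.04909611·0.04907639) = 136.992636
y = r_b·(sin φ − φ·cos φ) = 136.827828·(0.04907639 − 0.04909611·0.99879503) = 0.005396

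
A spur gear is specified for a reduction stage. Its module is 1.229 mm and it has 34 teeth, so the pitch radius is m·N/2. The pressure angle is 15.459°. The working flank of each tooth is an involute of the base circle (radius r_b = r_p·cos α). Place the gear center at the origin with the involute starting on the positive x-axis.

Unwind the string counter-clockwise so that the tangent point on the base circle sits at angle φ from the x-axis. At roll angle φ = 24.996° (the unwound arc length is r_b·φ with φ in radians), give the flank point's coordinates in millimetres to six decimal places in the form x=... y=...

pitch radius r_p = m·N/2 = 1.229·34/2 = 20.893000
base radius r_b = r_p·cos α = 20.893000·cos 15.459° = 20.137121
roll angle φ = 24.996° = 0.43626250 rad
x = r_b·(cos φ + φ·sin φ) = 20.137121·(0.90633729 + 0.43626250·0.42255499) = 21.963199
y = r_b·(sin φ − φ·cos φ) = 20.137121·(0.42255499 − 0.43626250·0.90633729) = 0.546804

x=21.963199 y=0.546804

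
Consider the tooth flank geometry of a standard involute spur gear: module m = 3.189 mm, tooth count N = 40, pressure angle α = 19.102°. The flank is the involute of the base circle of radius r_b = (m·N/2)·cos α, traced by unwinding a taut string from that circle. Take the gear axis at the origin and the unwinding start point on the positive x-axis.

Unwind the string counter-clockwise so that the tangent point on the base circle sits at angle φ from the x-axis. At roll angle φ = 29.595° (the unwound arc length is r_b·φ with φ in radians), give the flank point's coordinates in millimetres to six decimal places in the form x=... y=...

x=67.779613 y=2.695391

pitch radius r_p = m·N/2 = 3.189·40/2 = 63.780000
base radius r_b = r_p·cos α = 63.780000·cos 19.102° = 60.268113
roll angle φ = 29.595° = 0.51653019 rad
x = r_b·(cos φ + φ·sin φ) = 60.268113·(0.86953803 + 0.51653019·0.49386599) = 67.779613
y = r_b·(sin φ − φ·cos φ) = 60.268113·(0.49386599 − 0.51653019·0.86953803) = 2.695391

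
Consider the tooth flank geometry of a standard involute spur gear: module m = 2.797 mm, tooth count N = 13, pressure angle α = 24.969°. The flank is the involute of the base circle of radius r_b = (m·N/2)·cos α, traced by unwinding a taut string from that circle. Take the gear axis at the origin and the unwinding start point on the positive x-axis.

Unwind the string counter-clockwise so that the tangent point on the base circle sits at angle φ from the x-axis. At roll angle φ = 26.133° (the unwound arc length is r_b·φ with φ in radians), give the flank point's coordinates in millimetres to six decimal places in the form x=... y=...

x=18.107479 y=0.510514

pitch radius r_p = m·N/2 = 2.797·13/2 = 18.180500
base radius r_b = r_p·cos α = 18.180500·cos 24.969° = 16.481283
roll angle φ = 26.133° = 0.45610689 rad
x = r_b·(cos φ + φ·sin φ) = 16.481283·(0.89777404 + 0.45610689·0.44045632) = 18.107479
y = r_b·(sin φ − φ·cos φ) = 16.481283·(0.44045632 − 0.45610689·0.89777404) = 0.510514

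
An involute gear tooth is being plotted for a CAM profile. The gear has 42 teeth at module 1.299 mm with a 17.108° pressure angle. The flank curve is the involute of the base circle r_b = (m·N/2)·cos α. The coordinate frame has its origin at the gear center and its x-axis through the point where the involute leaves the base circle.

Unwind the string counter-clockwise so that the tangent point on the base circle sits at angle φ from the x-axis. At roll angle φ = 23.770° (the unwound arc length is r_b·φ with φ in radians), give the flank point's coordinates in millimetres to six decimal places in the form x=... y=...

pitch radius r_p = m·N/2 = 1.299·42/2 = 27.279000
base radius r_b = r_p·cos α = 27.279000·cos 17.108° = 26.071957
roll angle φ = 23.770° = 0.41486476 rad
x = r_b·(cos φ + φ·sin φ) = 26.071957·(0.91517084 + 0.41486476·0.40306617) = 28.219994
y = r_b·(sin φ − φ·cos φ) = 26.071957·(0.40306617 − 0.41486476·0.91517084) = 0.609928

x=28.219994 y=0.609928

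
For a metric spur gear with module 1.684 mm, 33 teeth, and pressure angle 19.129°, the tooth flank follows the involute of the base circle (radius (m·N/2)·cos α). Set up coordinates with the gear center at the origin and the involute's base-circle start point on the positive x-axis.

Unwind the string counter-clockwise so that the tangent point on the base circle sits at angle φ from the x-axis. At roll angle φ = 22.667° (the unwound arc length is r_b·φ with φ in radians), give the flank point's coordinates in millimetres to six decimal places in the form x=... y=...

x=28.226394 y=0.533382

pitch radius r_p = m·N/2 = 1.684·33/2 = 27.786000
base radius r_b = r_p·cos α = 27.786000·cos 19.129° = 26.251745
roll angle φ = 22.667° = 0.39561378 rad
x = r_b·(cos φ + φ·sin φ) = 26.251745·(0.92276020 + 0.39561378·0.38537463) = 28.226394
y = r_b·(sin φ − φ·cos φ) = 26.251745·(0.38537463 − 0.39561378·0.92276020) = 0.533382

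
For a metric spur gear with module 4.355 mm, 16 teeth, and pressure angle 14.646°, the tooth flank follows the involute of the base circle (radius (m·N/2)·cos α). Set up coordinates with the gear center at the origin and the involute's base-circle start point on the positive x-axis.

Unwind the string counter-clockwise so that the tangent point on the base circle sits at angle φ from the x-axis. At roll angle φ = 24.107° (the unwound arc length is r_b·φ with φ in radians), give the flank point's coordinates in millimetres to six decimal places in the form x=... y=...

pitch radius r_p = m·N/2 = 4.355·16/2 = 34.840000
base radius r_b = r_p·cos α = 34.840000·cos 14.646° = 33.707926
roll angle φ = 24.107° = 0.42074652 rad
x = r_b·(cos φ + φ·sin φ) = 33.707926·(0.91278428 + 0.42074652·0.40844198) = 36.560790
y = r_b·(sin φ − φ·cos φ) = 33.707926·(0.40844198 − 0.42074652·0.91278428) = 0.822176

x=36.560790 y=0.822176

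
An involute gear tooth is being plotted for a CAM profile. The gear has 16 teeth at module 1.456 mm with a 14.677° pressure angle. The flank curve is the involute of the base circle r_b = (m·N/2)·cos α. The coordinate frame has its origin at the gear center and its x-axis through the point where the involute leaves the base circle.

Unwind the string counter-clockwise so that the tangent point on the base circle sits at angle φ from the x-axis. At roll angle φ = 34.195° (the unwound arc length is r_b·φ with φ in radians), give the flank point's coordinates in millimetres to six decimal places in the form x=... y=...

pitch radius r_p = m·N/2 = 1.456·16/2 = 11.648000
base radius r_b = r_p·cos α = 11.648000·cos 14.677° = 11.267920
roll angle φ = 34.195° = 0.59681534 rad
x = r_b·(cos φ + φ·sin φ) = 11.267920·(0.82712962 + 0.59681534·0.56201120) = 13.099482
y = r_b·(sin φ − φ·cos φ) = 11.267920·(0.56201120 − 0.59681534·0.82712962) = 0.770360

x=13.099482 y=0.770360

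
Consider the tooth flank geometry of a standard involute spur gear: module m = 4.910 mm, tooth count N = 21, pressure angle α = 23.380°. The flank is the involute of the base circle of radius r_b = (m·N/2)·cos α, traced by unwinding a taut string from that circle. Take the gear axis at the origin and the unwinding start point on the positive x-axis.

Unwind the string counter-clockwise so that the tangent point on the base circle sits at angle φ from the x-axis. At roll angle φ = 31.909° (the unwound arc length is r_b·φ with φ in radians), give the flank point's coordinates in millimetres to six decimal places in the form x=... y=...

pitch radius r_p = m·N/2 = 4.910·21/2 = 51.555000
base radius r_b = r_p·cos α = 51.555000·cos 23.380° = 47.321984
roll angle φ = 31.909° = 0.55691711 rad
x = r_b·(cos φ + φ·sin φ) = 47.321984·(0.84888867 + 0.55691711·0.52857168) = 54.101298
y = r_b·(sin φ − φ·cos φ) = 47.321984·(0.52857168 − 0.55691711·0.84888867) = 2.641090

x=54.101298 y=2.641090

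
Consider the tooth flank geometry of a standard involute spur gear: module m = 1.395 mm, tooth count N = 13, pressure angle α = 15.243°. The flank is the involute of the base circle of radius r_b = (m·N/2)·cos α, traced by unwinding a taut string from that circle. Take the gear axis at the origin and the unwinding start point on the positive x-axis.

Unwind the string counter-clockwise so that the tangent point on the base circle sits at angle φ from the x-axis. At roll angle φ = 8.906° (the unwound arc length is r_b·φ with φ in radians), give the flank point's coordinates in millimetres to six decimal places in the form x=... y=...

pitch radius r_p = m·N/2 = 1.395·13/2 = 9.067500
base radius r_b = r_p·cos α = 9.067500·cos 15.243° = 8.748500
roll angle φ = 8.906° = 0.15543902 rad
x = r_b·(cos φ + φ·sin φ) = 8.748500·(0.98794366 + 0.15543902·0.15481384) = 8.853550
y = r_b·(sin φ − φ·cos φ) = 8.748500·(0.15481384 − 0.15543902·0.98794366) = 0.010926

x=8.853550 y=0.010926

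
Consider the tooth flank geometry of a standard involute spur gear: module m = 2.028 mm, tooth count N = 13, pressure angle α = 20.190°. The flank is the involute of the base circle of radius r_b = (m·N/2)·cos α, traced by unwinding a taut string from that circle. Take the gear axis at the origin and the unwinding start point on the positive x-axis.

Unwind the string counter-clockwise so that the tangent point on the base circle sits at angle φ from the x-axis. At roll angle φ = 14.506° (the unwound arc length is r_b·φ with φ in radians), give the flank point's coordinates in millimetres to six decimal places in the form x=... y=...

pitch radius r_p = m·N/2 = 2.028·13/2 = 13.182000
base radius r_b = r_p·cos α = 13.182000·cos 20.190° = 12.372009
roll angle φ = 14.506° = 0.25317746 rad
x = r_b·(cos φ + φ·sin φ) = 12.372009·(0.96812142 + 0.25317746·0.25048139) = 12.762193
y = r_b·(sin φ − φ·cos φ) = 12.372009·(0.25048139 − 0.25317746·0.96812142) = 0.066498

x=12.762193 y=0.066498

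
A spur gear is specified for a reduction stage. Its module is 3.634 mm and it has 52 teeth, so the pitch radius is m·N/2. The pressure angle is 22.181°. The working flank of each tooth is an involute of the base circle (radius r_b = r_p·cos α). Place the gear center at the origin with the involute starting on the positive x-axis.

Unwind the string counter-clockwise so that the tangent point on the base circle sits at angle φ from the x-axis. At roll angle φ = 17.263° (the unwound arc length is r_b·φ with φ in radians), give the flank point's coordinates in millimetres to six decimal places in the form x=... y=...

x=91.373343 y=0.790459

pitch radius r_p = m·N/2 = 3.634·52/2 = 94.484000
base radius r_b = r_p·cos α = 94.484000·cos 22.181° = 87.491790
roll angle φ = 17.263° = 0.30129619 rad
x = r_b·(cos φ + φ·sin φ) = 87.491790·(0.95495264 + 0.30129619·0.29675825) = 91.373343
y = r_b·(sin φ − φ·cos φ) = 87.491790·(0.29675825 − 0.30129619·0.95495264) = 0.790459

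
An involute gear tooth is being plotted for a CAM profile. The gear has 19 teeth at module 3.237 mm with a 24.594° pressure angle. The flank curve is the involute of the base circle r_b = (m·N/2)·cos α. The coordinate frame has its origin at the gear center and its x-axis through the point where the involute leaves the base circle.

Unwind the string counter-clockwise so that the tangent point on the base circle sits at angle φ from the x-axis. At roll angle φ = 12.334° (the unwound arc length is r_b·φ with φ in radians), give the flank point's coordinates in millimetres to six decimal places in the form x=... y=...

pitch radius r_p = m·N/2 = 3.237·19/2 = 30.751500
base radius r_b = r_p·cos α = 30.751500·cos 24.594° = 27.961715
roll angle φ = 12.334° = 0.21526891 rad
x = r_b·(cos φ + φ·sin φ) = 27.961715·(0.97691899 + 0.21526891·0.21361014) = 28.602111
y = r_b·(sin φ − φ·cos φ) = 27.961715·(0.21361014 − 0.21526891·0.97691899) = 0.092549

x=28.602111 y=0.092549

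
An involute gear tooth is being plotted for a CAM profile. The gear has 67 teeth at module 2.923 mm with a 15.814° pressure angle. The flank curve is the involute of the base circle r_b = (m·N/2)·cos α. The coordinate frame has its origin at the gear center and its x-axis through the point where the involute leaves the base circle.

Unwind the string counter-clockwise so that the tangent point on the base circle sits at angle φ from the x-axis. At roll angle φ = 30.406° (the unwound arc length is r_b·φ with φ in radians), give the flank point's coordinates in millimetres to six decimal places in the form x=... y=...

x=106.561426 y=4.562735

pitch radius r_p = m·N/2 = 2.923·67/2 = 97.920500
base radius r_b = r_p·cos α = 97.920500·cos 15.814° = 94.214350
roll angle φ = 30.406° = 0.53068481 rad
x = r_b·(cos φ + φ·sin φ) = 94.214350·(0.86246067 + 0.53068481·0.50612408) = 106.561426
y = r_b·(sin φ − φ·cos φ) = 94.214350·(0.50612408 − 0.53068481·0.86246067) = 4.562735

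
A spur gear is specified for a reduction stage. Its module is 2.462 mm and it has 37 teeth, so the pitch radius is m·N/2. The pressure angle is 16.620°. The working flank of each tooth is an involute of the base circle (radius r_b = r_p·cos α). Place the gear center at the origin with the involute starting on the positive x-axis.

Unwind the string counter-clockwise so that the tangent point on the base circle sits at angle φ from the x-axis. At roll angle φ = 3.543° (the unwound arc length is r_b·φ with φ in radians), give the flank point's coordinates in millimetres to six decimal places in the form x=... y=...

x=43.727537 y=0.003439

pitch radius r_p = m·N/2 = 2.462·37/2 = 45.547000
base radius r_b = r_p·cos α = 45.547000·cos 16.620° = 43.644174
roll angle φ = 3.543° = 0.06183702 rad
x = r_b·(cos φ + φ·sin φ) = 43.644174·(0.99808870 + 0.06183702·0.06179761) = 43.727537
y = r_b·(sin φ − φ·cos φ) = 43.644174·(0.06179761 − 0.06183702·0.99808870) = 0.003439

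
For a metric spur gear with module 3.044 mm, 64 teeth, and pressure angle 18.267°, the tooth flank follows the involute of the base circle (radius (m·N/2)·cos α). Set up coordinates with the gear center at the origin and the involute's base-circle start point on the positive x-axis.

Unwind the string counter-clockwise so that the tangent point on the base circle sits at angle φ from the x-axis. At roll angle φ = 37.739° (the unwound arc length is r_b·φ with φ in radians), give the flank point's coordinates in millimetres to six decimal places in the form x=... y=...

x=110.440032 y=8.434516

pitch radius r_p = m·N/2 = 3.044·64/2 = 97.408000
base radius r_b = r_p·cos α = 97.408000·cos 18.267° = 92.499237
roll angle φ = 37.739° = 0.65866981 rad
x = r_b·(cos φ + φ·sin φ) = 92.499237·(0.79080710 + 0.65866981·0.61206547) = 110.440032
y = r_b·(sin φ − φ·cos φ) = 92.499237·(0.61206547 − 0.65866981·0.79080710) = 8.434516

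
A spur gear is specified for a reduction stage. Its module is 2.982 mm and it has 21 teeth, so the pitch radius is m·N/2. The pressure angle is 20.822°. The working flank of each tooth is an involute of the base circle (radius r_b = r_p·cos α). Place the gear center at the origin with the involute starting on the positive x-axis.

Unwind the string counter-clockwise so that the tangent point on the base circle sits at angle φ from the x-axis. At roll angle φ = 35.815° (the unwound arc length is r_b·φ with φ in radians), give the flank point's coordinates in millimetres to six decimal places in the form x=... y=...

x=34.437202 y=2.290892

pitch radius r_p = m·N/2 = 2.982·21/2 = 31.311000
base radius r_b = r_p·cos α = 31.311000·cos 20.822° = 29.266055
roll angle φ = 35.815° = 0.62508967 rad
x = r_b·(cos φ + φ·sin φ) = 29.266055·(0.81091065 + 0.62508967·0.58516999) = 34.437202
y = r_b·(sin φ − φ·cos φ) = 29.266055·(0.58516999 − 0.62508967·0.81091065) = 2.290892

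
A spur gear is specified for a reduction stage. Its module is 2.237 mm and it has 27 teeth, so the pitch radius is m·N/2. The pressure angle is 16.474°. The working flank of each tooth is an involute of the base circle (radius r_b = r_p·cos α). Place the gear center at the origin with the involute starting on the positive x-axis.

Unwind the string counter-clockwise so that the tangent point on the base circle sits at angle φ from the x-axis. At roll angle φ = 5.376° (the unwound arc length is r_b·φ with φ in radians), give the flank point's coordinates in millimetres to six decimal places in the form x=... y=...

x=29.086964 y=0.007967

pitch radius r_p = m·N/2 = 2.237·27/2 = 30.199500
base radius r_b = r_p·cos α = 30.199500·cos 16.474° = 28.959766
roll angle φ = 5.376° = 0.09382890 rad
x = r_b·(cos φ + φ·sin φ) = 28.959766·(0.99560130 + 0.09382890·0.09369129) = 29.086964
y = r_b·(sin φ − φ·cos φ) = 28.959766·(0.09369129 − 0.09382890·0.99560130) = 0.007967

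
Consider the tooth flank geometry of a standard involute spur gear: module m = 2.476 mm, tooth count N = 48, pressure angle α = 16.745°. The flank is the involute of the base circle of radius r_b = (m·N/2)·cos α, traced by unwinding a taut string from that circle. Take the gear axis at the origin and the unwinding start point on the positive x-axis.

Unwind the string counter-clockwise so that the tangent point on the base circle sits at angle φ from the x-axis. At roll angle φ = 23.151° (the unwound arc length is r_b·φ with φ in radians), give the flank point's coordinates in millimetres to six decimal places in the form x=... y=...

x=61.361571 y=1.230998

pitch radius r_p = m·N/2 = 2.476·48/2 = 59.424000
base radius r_b = r_p·cos α = 59.424000·cos 16.745° = 56.904215
roll angle φ = 23.151° = 0.40406118 rad
x = r_b·(cos φ + φ·sin φ) = 56.904215·(0.91947191 + 0.40406118·0.39315571) = 61.361571
y = r_b·(sin φ − φ·cos φ) = 56.904215·(0.39315571 − 0.40406118·0.91947191) = 1.230998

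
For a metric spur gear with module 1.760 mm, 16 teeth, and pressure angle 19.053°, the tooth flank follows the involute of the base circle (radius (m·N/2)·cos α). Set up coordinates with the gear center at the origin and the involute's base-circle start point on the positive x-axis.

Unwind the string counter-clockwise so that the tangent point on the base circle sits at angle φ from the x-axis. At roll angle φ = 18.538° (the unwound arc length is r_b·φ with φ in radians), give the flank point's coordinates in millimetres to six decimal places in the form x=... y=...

x=13.987132 y=0.148690

pitch radius r_p = m·N/2 = 1.760·16/2 = 14.080000
base radius r_b = r_p·cos α = 14.080000·cos 19.053° = 13.308656
roll angle φ = 18.538° = 0.32354914 rad
x = r_b·(cos φ + φ·sin φ) = 13.308656·(0.94811300 + 0.32354914·0.31793354) = 13.987132
y = r_b·(sin φ − φ·cos φ) = 13.308656·(0.31793354 − 0.32354914·0.94811300) = 0.148690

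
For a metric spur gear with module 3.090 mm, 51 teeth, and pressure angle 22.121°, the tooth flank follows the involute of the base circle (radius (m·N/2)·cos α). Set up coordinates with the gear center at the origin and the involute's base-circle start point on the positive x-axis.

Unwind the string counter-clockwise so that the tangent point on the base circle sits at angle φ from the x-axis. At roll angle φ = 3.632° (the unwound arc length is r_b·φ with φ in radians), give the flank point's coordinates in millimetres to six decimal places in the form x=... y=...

x=73.141465 y=0.006195

pitch radius r_p = m·N/2 = 3.090·51/2 = 78.795000
base radius r_b = r_p·cos α = 78.795000·cos 22.121° = 72.994953
roll angle φ = 3.632° = 0.06339036 rad
x = r_b·(cos φ + φ·sin φ) = 72.994953·(0.99799150 + 0.06339036·0.06334791) = 73.141465
y = r_b·(sin φ − φ·cos φ) = 72.994953·(0.06334791 − 0.06339036·0.99799150) = 0.006195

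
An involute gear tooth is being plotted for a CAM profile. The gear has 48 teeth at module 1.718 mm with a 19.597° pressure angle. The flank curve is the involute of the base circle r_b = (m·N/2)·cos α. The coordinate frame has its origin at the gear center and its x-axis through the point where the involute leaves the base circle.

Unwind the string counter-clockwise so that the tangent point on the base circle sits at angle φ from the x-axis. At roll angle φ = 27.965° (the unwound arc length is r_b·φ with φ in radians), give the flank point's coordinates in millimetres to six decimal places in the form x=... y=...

x=43.198445 y=1.469920

pitch radius r_p = m·N/2 = 1.718·48/2 = 41.232000
base radius r_b = r_p·cos α = 41.232000·cos 19.597° = 38.843637
roll angle φ = 27.965° = 0.48808133 rad
x = r_b·(cos φ + φ·sin φ) = 38.843637·(0.88323421 + 0.48808133·0.46893211) = 43.198445
y = r_b·(sin φ − φ·cos φ) = 38.843637·(0.46893211 − 0.48808133·0.88323421) = 1.469920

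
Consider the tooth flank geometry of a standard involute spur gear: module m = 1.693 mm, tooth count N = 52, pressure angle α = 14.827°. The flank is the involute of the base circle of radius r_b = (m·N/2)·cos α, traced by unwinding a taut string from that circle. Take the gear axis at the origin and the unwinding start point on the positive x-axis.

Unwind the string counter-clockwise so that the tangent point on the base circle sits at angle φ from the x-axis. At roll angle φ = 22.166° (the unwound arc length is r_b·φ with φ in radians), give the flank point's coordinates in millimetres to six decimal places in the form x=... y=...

pitch radius r_p = m·N/2 = 1.693·52/2 = 44.018000
base radius r_b = r_p·cos α = 44.018000·cos 14.827° = 42.552328
roll angle φ = 22.166° = 0.38686968 rad
x = r_b·(cos φ + φ·sin φ) = 42.552328·(0.92609464 + 0.38686968·0.37729130) = 45.618530
y = r_b·(sin φ − φ·cos φ) = 42.552328·(0.37729130 − 0.38686968·0.92609464) = 0.809063

x=45.618530 y=0.809063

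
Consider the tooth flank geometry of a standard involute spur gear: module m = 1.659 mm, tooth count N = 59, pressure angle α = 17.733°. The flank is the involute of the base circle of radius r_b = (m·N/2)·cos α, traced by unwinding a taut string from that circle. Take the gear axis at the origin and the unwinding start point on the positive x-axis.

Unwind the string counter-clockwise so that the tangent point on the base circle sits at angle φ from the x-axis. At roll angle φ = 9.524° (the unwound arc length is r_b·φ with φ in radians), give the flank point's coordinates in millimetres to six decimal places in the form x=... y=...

pitch radius r_p = m·N/2 = 1.659·59/2 = 48.940500
base radius r_b = r_p·cos α = 48.940500·cos 17.733° = 46.615151
roll angle φ = 9.524° = 0.16622516 rad
x = r_b·(cos φ + φ·sin φ) = 46.615151·(0.98621638 + 0.16622516·0.16546073) = 47.254717
y = r_b·(sin φ − φ·cos φ) = 46.615151·(0.16546073 − 0.16622516·0.98621638) = 0.071170

x=47.254717 y=0.071170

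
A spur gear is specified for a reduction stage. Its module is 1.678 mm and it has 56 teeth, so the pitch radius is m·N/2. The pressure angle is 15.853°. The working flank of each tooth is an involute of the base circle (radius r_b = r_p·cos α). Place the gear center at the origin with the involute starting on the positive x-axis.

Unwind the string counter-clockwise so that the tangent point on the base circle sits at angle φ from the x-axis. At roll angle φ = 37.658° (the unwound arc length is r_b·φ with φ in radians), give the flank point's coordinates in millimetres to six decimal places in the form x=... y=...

pitch radius r_p = m·N/2 = 1.678·56/2 = 46.984000
base radius r_b = r_p·cos α = 46.984000·cos 15.853° = 45.196997
roll angle φ = 37.658° = 0.65725609 rad
x = r_b·(cos φ + φ·sin φ) = 45.196997·(0.79167159 + 0.65725609·0.61094688) = 53.929968
y = r_b·(sin φ − φ·cos φ) = 45.196997·(0.61094688 − 0.65725609·0.79167159) = 4.095567

x=53.929968 y=4.095567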